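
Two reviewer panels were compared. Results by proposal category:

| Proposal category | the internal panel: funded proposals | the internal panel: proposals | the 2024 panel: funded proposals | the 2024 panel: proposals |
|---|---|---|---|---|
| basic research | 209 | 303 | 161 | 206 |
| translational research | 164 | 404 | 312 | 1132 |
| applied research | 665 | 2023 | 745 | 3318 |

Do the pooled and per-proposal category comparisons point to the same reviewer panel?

Basic research: the internal panel 209/303 = 69.0%, the 2024 panel 161/206 = 78.2% → the 2024 panel
Translational research: the internal panel 164/404 = 40.6%, the 2024 panel 312/1132 = 27.6% → the internal panel
Applied research: the internal panel 665/2023 = 32.9%, the 2024 panel 745/3318 = 22.5% → the internal panel
Overall: the internal panel 1038/2730 = 38.0%, the 2024 panel 1218/4656 = 26.2% → the internal panel
Neither sweeps: the internal panel wins 2 of 3 groups, the 2024 panel wins 1. The internal panel wins overall but not every group — no Simpson reversal.

No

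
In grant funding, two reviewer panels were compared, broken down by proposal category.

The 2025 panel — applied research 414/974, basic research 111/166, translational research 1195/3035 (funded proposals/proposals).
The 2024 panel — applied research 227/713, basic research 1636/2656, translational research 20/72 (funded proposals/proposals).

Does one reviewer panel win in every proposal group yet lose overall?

Yes

Applied research: the 2025 panel 414/974 = 42.5%, the 2024 panel 227/713 = 31.8% → the 2025 panel
Basic research: the 2025 panel 111/166 = 66.9%, the 2024 panel 1636/2656 = 61.6% → the 2025 panel
Translational research: the 2025 panel 1195/3035 = 39.4%, the 2024 panel 20/72 = 27.8% → the 2025 panel
Overall: the 2025 panel 1720/4175 = 41.2%, the 2024 panel 1883/3441 = 54.7% → the 2024 panel
The 2025 panel wins each proposal group but the 2024 panel wins overall — the comparison reverses. The 2025 panel's proposals skew toward translational research, which has a lower base rate.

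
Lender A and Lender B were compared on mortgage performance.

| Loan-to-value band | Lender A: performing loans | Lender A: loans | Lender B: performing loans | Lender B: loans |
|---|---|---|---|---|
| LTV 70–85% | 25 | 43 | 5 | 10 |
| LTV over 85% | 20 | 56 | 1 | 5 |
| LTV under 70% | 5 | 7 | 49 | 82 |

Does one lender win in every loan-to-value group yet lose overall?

LTV 70–85%: Lender A 25/43 = 58.1%, Lender B 5/10 = 50.0% → Lender A
LTV over 85%: Lender A 20/56 = 35.7%, Lender B 1/5 = 20.0% → Lender A
LTV under 70%: Lender A 5/7 = 71.4%, Lender B 49/82 = 59.8% → Lender A
Overall: Lender A 50/106 = 47.2%, Lender B 55/97 = 56.7% → Lender B
Lender A wins each loan-to-value group but Lender B wins overall — the comparison reverses. Lender A's loans skew toward LTV over 85%, which has a lower base rate.

Yes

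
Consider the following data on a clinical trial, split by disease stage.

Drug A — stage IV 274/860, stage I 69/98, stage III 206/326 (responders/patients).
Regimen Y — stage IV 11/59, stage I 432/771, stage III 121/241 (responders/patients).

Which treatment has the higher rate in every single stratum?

Stage IV: Drug A 274/860 = 31.9%, Regimen Y 11/59 = 18.6% → Drug A
Stage I: Drug A 69/98 = 70.4%, Regimen Y 432/771 = 56.0% → Drug A
Stage III: Drug A 206/326 = 63.2%, Regimen Y 121/241 = 50.2% → Drug A
Drug A has the higher rate in all 3 groups.

Drug A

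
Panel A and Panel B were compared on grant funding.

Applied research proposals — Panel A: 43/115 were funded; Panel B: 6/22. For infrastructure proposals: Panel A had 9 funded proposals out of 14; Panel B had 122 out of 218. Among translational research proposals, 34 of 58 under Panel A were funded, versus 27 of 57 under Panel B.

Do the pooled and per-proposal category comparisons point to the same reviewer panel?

No

Applied research: Panel A 43/115 = 37.4%, Panel B 6/22 = 27.3% → Panel A
Infrastructure: Panel A 9/14 = 64.3%, Panel B 122/218 = 56.0% → Panel A
Translational research: Panel A 34/58 = 58.6%, Panel B 27/57 = 47.4% → Panel A
Overall: Panel A 86/187 = 46.0%, Panel B 155/297 = 52.2% → Panel B
Panel A wins each proposal group but Panel B wins overall — the comparison reverses. Panel A's proposals skew toward applied research, which has a lower base rate.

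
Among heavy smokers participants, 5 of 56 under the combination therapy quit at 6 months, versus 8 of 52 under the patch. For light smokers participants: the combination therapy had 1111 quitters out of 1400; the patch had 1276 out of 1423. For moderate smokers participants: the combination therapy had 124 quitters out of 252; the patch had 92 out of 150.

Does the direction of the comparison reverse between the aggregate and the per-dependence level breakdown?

No

Heavy smokers: the combination therapy 5/56 = 8.9%, the patch 8/52 = 15.4% → the patch
Light smokers: the combination therapy 1111/1400 = 79.4%, the patch 1276/1423 = 89.7% → the patch
Moderate smokers: the combination therapy 124/252 = 49.2%, the patch 92/150 = 61.3% → the patch
Overall: the combination therapy 1240/1708 = 72.6%, the patch 1376/1625 = 84.7% → the patch
The patch wins overall and in every dependence group — no reversal.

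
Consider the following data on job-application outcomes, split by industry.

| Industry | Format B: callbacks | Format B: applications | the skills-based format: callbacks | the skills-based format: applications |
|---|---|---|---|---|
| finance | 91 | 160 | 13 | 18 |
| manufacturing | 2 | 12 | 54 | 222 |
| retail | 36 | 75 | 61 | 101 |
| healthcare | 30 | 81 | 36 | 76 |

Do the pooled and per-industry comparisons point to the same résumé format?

Finance: Format B 91/160 = 56.9%, the skills-based format 13/18 = 72.2% → the skills-based format
Manufacturing: Format B 2/12 = 16.7%, the skills-based format 54/222 = 24.3% → the skills-based format
Retail: Format B 36/75 = 48.0%, the skills-based format 61/101 = 60.4% → the skills-based format
Healthcare: Format B 30/81 = 37.0%, the skills-based format 36/76 = 47.4% → the skills-based format
Overall: Format B 159/328 = 48.5%, the skills-based format 164/417 = 39.3% → Format B
The skills-based format wins each industry group but Format B wins overall — the comparison reverses. The skills-based format's applications skew toward manufacturing, which has a lower base rate.

No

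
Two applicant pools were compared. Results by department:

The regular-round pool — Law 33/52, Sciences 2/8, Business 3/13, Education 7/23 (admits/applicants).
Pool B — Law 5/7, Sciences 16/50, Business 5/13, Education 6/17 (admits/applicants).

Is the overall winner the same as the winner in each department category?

Law: the regular-round pool 33/52 = 63.5%, Pool B 5/7 = 71.4% → Pool B
Sciences: the regular-round pool 2/8 = 25.0%, Pool B 16/50 = 32.0% → Pool B
Business: the regular-round pool 3/13 = 23.1%, Pool B 5/13 = 38.5% → Pool B
Education: the regular-round pool 7/23 = 30.4%, Pool B 6/17 = 35.3% → Pool B
Overall: the regular-round pool 45/96 = 46.9%, Pool B 32/87 = 36.8% → the regular-round pool
Pool B wins each department group but the regular-round pool wins overall — the comparison reverses. Pool B's applicants skew toward Sciences, which has a lower base rate.

No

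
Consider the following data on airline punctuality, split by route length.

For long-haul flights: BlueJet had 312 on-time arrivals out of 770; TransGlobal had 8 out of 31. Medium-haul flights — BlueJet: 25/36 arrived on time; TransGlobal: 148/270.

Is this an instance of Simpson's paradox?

Yes

Long-haul: BlueJet 312/770 = 40.5%, TransGlobal 8/31 = 25.8% → BlueJet
Medium-haul: BlueJet 25/36 = 69.4%, TransGlobal 148/270 = 54.8% → BlueJet
Overall: BlueJet 337/806 = 41.8%, TransGlobal 156/301 = 51.8% → TransGlobal
BlueJet wins each route group but TransGlobal wins overall — the comparison reverses. BlueJet's flights skew toward long-haul, which has a lower base rate.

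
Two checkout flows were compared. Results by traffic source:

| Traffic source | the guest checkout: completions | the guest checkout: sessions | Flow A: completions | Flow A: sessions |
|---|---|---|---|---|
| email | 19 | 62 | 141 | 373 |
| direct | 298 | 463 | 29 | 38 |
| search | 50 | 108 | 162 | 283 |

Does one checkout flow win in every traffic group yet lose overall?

Yes

Email: the guest checkout 19/62 = 30.6%, Flow A 141/373 = 37.8% → Flow A
Direct: the guest checkout 298/463 = 64.4%, Flow A 29/38 = 76.3% → Flow A
Search: the guest checkout 50/108 = 46.3%, Flow A 162/283 = 57.2% → Flow A
Overall: the guest checkout 367/633 = 58.0%, Flow A 332/694 = 47.8% → the guest checkout
Flow A wins each traffic group but the guest checkout wins overall — the comparison reverses. Flow A's sessions skew toward email, which has a lower base rate.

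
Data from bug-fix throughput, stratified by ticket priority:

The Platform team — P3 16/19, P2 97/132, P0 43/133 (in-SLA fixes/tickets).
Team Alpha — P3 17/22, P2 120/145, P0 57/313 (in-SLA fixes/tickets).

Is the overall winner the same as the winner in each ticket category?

No

P3: the Platform team 16/19 = 84.2%, Team Alpha 17/22 = 77.3% → the Platform team
P2: the Platform team 97/132 = 73.5%, Team Alpha 120/145 = 82.8% → Team Alpha
P0: the Platform team 43/133 = 32.3%, Team Alpha 57/313 = 18.2% → the Platform team
Overall: the Platform team 156/284 = 54.9%, Team Alpha 194/480 = 40.4% → the Platform team
Neither sweeps: the Platform team wins 2 of 3 groups, Team Alpha wins 1. The Platform team wins overall but not every group — no Simpson reversal.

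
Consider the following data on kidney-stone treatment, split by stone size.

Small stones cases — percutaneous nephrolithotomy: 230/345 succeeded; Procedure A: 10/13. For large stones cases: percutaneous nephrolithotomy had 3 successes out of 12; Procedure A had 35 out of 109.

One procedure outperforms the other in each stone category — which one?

Small stones: percutaneous nephrolithotomy 230/345 = 66.7%, Procedure A 10/13 = 76.9% → Procedure A
Large stones: percutaneous nephrolithotomy 3/12 = 25.0%, Procedure A 35/109 = 32.1% → Procedure A
Procedure A has the higher rate in both groups.

Procedure A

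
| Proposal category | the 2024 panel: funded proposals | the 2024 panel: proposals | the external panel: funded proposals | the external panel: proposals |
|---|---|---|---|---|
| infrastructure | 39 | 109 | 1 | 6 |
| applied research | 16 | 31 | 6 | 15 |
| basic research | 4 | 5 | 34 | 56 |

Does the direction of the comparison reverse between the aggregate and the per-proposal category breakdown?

Infrastructure: the 2024 panel 39/109 = 35.8%, the external panel 1/6 = 16.7% → the 2024 panel
Applied research: the 2024 panel 16/31 = 51.6%, the external panel 6/15 = 40.0% → the 2024 panel
Basic research: the 2024 panel 4/5 = 80.0%, the external panel 34/56 = 60.7% → the 2024 panel
Overall: the 2024 panel 59/145 = 40.7%, the external panel 41/77 = 53.2% → the external panel
The 2024 panel wins each proposal group but the external panel wins overall — the comparison reverses. The 2024 panel's proposals skew toward infrastructure, which has a lower base rate.

Yes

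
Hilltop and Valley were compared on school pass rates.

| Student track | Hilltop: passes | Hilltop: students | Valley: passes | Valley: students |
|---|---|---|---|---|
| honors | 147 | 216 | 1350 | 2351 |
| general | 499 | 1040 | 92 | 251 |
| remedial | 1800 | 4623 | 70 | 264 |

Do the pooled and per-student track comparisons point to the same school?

No

Honors: Hilltop 147/216 = 68.1%, Valley 1350/2351 = 57.4% → Hilltop
General: Hilltop 499/1040 = 48.0%, Valley 92/251 = 36.7% → Hilltop
Remedial: Hilltop 1800/4623 = 38.9%, Valley 70/264 = 26.5% → Hilltop
Overall: Hilltop 2446/5879 = 41.6%, Valley 1512/2866 = 52.8% → Valley
Hilltop wins each student group but Valley wins overall — the comparison reverses. Hilltop's students skew toward remedial, which has a lower base rate.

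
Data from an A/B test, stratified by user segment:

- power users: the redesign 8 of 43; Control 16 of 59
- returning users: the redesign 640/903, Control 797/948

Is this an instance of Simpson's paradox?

Power users: the redesign 8/43 = 18.6%, Control 16/59 = 27.1% → Control
Returning users: the redesign 640/903 = 70.9%, Control 797/948 = 84.1% → Control
Overall: the redesign 648/946 = 68.5%, Control 813/1007 = 80.7% → Control
Control wins overall and in every user group — no reversal.

No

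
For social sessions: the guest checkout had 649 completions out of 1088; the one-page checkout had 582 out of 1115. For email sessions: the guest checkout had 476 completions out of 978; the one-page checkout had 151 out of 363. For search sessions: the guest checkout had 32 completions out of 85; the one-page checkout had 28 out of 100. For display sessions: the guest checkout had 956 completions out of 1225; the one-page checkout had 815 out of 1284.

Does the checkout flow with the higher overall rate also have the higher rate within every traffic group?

Social: the guest checkout 649/1088 = 59.7%, the one-page checkout 582/1115 = 52.2% → the guest checkout
Email: the guest checkout 476/978 = 48.7%, the one-page checkout 151/363 = 41.6% → the guest checkout
Search: the guest checkout 32/85 = 37.6%, the one-page checkout 28/100 = 28.0% → the guest checkout
Display: the guest checkout 956/1225 = 78.0%, the one-page checkout 815/1284 = 63.5% → the guest checkout
Overall: the guest checkout 2113/3376 = 62.6%, the one-page checkout 1576/2862 = 55.1% → the guest checkout
The guest checkout wins overall and in every traffic group — no reversal.

Yes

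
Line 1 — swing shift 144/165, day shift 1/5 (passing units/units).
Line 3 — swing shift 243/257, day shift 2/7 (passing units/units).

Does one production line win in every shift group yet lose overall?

No

Swing shift: Line 1 144/165 = 87.3%, Line 3 243/257 = 94.6% → Line 3
Day shift: Line 1 1/5 = 20.0%, Line 3 2/7 = 28.6% → Line 3
Overall: Line 1 145/170 = 85.3%, Line 3 245/264 = 92.8% → Line 3
Line 3 wins overall and in every shift group — no reversal.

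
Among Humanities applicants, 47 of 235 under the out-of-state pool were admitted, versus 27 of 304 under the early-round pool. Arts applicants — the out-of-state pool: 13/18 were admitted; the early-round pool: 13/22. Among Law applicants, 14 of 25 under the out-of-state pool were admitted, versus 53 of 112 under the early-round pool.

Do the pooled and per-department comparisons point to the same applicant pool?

Humanities: the out-of-state pool 47/235 = 20.0%, the early-round pool 27/304 = 8.9% → the out-of-state pool
Arts: the out-of-state pool 13/18 = 72.2%, the early-round pool 13/22 = 59.1% → the out-of-state pool
Law: the out-of-state pool 14/25 = 56.0%, the early-round pool 53/112 = 47.3% → the out-of-state pool
Overall: the out-of-state pool 74/278 = 26.6%, the early-round pool 93/438 = 21.2% → the out-of-state pool
The out-of-state pool wins overall and in every department group — no reversal.

Yes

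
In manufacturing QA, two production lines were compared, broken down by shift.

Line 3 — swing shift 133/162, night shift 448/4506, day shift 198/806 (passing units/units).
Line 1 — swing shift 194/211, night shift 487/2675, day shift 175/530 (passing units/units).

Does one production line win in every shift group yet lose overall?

Swing shift: Line 3 133/162 = 82.1%, Line 1 194/211 = 91.9% → Line 1
Night shift: Line 3 448/4506 = 9.9%, Line 1 487/2675 = 18.2% → Line 1
Day shift: Line 3 198/806 = 24.6%, Line 1 175/530 = 33.0% → Line 1
Overall: Line 3 779/5474 = 14.2%, Line 1 856/3416 = 25.1% → Line 1
Line 1 wins overall and in every shift group — no reversal.

No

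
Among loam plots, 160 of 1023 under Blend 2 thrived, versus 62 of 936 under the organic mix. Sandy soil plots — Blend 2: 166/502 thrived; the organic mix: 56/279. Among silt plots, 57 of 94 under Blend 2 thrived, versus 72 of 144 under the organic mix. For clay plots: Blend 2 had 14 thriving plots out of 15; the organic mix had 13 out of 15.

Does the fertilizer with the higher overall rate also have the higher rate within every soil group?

Loam: Blend 2 160/1023 = 15.6%, the organic mix 62/936 = 6.6% → Blend 2
Sandy soil: Blend 2 166/502 = 33.1%, the organic mix 56/279 = 20.1% → Blend 2
Silt: Blend 2 57/94 = 60.6%, the organic mix 72/144 = 50.0% → Blend 2
Clay: Blend 2 14/15 = 93.3%, the organic mix 13/15 = 86.7% → Blend 2
Overall: Blend 2 397/1634 = 24.3%, the organic mix 203/1374 = 14.8% → Blend 2
Blend 2 wins overall and in every soil group — no reversal.

Yes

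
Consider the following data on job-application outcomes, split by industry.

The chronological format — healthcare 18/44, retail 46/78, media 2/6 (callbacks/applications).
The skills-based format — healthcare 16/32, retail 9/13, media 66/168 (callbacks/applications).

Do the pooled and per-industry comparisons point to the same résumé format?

No

Healthcare: the chronological format 18/44 = 40.9%, the skills-based format 16/32 = 50.0% → the skills-based format
Retail: the chronological format 46/78 = 59.0%, the skills-based format 9/13 = 69.2% → the skills-based format
Media: the chronological format 2/6 = 33.3%, the skills-based format 66/168 = 39.3% → the skills-based format
Overall: the chronological format 66/128 = 51.6%, the skills-based format 91/213 = 42.7% → the chronological format
The skills-based format wins each industry group but the chronological format wins overall — the comparison reverses. The skills-based format's applications skew toward media, which has a lower base rate.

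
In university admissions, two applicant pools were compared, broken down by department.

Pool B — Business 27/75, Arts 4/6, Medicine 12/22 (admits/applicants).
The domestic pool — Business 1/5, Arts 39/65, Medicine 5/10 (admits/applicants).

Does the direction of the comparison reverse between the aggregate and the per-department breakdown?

Yes

Business: Pool B 27/75 = 36.0%, the domestic pool 1/5 = 20.0% → Pool B
Arts: Pool B 4/6 = 66.7%, the domestic pool 39/65 = 60.0% → Pool B
Medicine: Pool B 12/22 = 54.5%, the domestic pool 5/10 = 50.0% → Pool B
Overall: Pool B 43/103 = 41.7%, the domestic pool 45/80 = 56.2% → the domestic pool
Pool B wins each department group but the domestic pool wins overall — the comparison reverses. Pool B's applicants skew toward Business, which has a lower base rate.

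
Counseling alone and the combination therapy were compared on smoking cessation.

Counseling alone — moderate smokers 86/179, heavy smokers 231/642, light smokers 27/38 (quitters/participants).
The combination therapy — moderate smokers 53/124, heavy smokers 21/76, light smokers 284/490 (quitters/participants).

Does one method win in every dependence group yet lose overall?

Yes

Moderate smokers: counseling alone 86/179 = 48.0%, the combination therapy 53/124 = 42.7% → counseling alone
Heavy smokers: counseling alone 231/642 = 36.0%, the combination therapy 21/76 = 27.6% → counseling alone
Light smokers: counseling alone 27/38 = 71.1%, the combination therapy 284/490 = 58.0% → counseling alone
Overall: counseling alone 344/859 = 40.0%, the combination therapy 358/690 = 51.9% → the combination therapy
Counseling alone wins each dependence group but the combination therapy wins overall — the comparison reverses. Counseling alone's participants skew toward heavy smokers, which has a lower base rate.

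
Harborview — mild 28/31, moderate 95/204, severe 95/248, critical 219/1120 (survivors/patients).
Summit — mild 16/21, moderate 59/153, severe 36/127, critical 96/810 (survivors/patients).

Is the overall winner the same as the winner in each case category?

Mild: Harborview 28/31 = 90.3%, Summit 16/21 = 76.2% → Harborview
Moderate: Harborview 95/204 = 46.6%, Summit 59/153 = 38.6% → Harborview
Severe: Harborview 95/248 = 38.3%, Summit 36/127 = 28.3% → Harborview
Critical: Harborview 219/1120 = 19.6%, Summit 96/810 = 11.9% → Harborview
Overall: Harborview 437/1603 = 27.3%, Summit 207/1111 = 18.6% → Harborview
Harborview wins overall and in every case group — no reversal.

Yes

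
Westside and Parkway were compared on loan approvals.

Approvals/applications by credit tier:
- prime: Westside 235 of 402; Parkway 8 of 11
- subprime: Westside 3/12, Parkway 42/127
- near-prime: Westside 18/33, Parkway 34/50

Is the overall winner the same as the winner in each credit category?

Prime: Westside 235/402 = 58.5%, Parkway 8/11 = 72.7% → Parkway
Subprime: Westside 3/12 = 25.0%, Parkway 42/127 = 33.1% → Parkway
Near-prime: Westside 18/33 = 54.5%, Parkway 34/50 = 68.0% → Parkway
Overall: Westside 256/447 = 57.3%, Parkway 84/188 = 44.7% → Westside
Parkway wins each credit group but Westside wins overall — the comparison reverses. Parkway's applications skew toward subprime, which has a lower base rate.

No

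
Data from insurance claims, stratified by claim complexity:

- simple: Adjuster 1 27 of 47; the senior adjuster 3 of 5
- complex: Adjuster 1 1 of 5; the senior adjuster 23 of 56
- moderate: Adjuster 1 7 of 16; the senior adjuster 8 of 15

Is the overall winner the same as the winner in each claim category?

No

Simple: Adjuster 1 27/47 = 57.4%, the senior adjuster 3/5 = 60.0% → the senior adjuster
Complex: Adjuster 1 1/5 = 20.0%, the senior adjuster 23/56 = 41.1% → the senior adjuster
Moderate: Adjuster 1 7/16 = 43.8%, the senior adjuster 8/15 = 53.3% → the senior adjuster
Overall: Adjuster 1 35/68 = 51.5%, the senior adjuster 34/76 = 44.7% → Adjuster 1
The senior adjuster wins each claim group but Adjuster 1 wins overall — the comparison reverses. The senior adjuster's claims skew toward complex, which has a lower base rate.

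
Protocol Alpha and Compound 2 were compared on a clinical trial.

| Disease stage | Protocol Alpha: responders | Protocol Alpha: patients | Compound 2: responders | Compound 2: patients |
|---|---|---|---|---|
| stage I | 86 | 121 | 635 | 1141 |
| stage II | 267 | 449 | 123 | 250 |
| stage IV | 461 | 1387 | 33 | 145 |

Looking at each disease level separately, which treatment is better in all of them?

Protocol Alpha

Stage I: Protocol Alpha 86/121 = 71.1%, Compound 2 635/1141 = 55.7% → Protocol Alpha
Stage II: Protocol Alpha 267/449 = 59.5%, Compound 2 123/250 = 49.2% → Protocol Alpha
Stage IV: Protocol Alpha 461/1387 = 33.2%, Compound 2 33/145 = 22.8% → Protocol Alpha
Protocol Alpha has the higher rate in all 3 groups.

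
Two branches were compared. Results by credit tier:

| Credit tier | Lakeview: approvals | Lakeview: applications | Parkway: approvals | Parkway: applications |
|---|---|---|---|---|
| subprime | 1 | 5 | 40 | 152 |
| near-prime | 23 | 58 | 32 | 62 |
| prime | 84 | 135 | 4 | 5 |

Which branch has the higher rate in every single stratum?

Subprime: Lakeview 1/5 = 20.0%, Parkway 40/152 = 26.3% → Parkway
Near-prime: Lakeview 23/58 = 39.7%, Parkway 32/62 = 51.6% → Parkway
Prime: Lakeview 84/135 = 62.2%, Parkway 4/5 = 80.0% → Parkway
Parkway has the higher rate in all 3 groups.

Parkway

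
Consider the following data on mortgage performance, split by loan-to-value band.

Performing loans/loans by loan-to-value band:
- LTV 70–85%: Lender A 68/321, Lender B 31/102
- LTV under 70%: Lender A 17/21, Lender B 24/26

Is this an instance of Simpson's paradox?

No

LTV 70–85%: Lender A 68/321 = 21.2%, Lender B 31/102 = 30.4% → Lender B
LTV under 70%: Lender A 17/21 = 81.0%, Lender B 24/26 = 92.3% → Lender B
Overall: Lender A 85/342 = 24.9%, Lender B 55/128 = 43.0% → Lender B
Lender B wins overall and in every loan-to-value group — no reversal.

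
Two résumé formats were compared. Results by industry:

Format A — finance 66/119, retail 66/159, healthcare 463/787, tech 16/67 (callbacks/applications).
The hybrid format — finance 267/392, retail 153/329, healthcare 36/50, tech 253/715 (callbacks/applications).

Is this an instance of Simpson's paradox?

Finance: Format A 66/119 = 55.5%, the hybrid format 267/392 = 68.1% → the hybrid format
Retail: Format A 66/159 = 41.5%, the hybrid format 153/329 = 46.5% → the hybrid format
Healthcare: Format A 463/787 = 58.8%, the hybrid format 36/50 = 72.0% → the hybrid format
Tech: Format A 16/67 = 23.9%, the hybrid format 253/715 = 35.4% → the hybrid format
Overall: Format A 611/1132 = 54.0%, the hybrid format 709/1486 = 47.7% → Format A
The hybrid format wins each industry group but Format A wins overall — the comparison reverses. The hybrid format's applications skew toward tech, which has a lower base rate.

Yes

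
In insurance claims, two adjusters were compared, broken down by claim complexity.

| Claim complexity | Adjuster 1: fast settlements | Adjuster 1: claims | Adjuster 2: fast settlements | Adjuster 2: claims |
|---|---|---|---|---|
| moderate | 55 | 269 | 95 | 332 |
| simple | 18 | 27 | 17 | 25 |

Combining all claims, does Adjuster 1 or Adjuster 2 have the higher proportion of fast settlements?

Adjuster 2

Moderate: Adjuster 1 55/269 = 20.4%, Adjuster 2 95/332 = 28.6% → Adjuster 2
Simple: Adjuster 1 18/27 = 66.7%, Adjuster 2 17/25 = 68.0% → Adjuster 2
Overall: Adjuster 1 73/296 = 24.7%, Adjuster 2 112/357 = 31.4% → Adjuster 2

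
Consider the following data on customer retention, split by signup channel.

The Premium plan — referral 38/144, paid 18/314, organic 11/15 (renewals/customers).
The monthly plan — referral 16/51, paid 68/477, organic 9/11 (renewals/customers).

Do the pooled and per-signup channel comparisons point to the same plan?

Yes

Referral: the Premium plan 38/144 = 26.4%, the monthly plan 16/51 = 31.4% → the monthly plan
Paid: the Premium plan 18/314 = 5.7%, the monthly plan 68/477 = 14.3% → the monthly plan
Organic: the Premium plan 11/15 = 73.3%, the monthly plan 9/11 = 81.8% → the monthly plan
Overall: the Premium plan 67/473 = 14.2%, the monthly plan 93/539 = 17.3% → the monthly plan
The monthly plan wins overall and in every signup group — no reversal.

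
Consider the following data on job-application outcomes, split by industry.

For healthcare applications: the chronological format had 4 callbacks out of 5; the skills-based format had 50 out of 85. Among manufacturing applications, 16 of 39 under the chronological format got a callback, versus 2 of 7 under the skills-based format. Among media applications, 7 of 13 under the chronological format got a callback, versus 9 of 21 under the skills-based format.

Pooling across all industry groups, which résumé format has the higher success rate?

Healthcare: the chronological format 4/5 = 80.0%, the skills-based format 50/85 = 58.8% → the chronological format
Manufacturing: the chronological format 16/39 = 41.0%, the skills-based format 2/7 = 28.6% → the chronological format
Media: the chronological format 7/13 = 53.8%, the skills-based format 9/21 = 42.9% → the chronological format
Overall: the chronological format 27/57 = 47.4%, the skills-based format 61/113 = 54.0% → the skills-based format
(The chronological format wins every industry group but the skills-based format wins overall — the chronological format's applications skew toward the low-rate manufacturing group.)

the skills-based format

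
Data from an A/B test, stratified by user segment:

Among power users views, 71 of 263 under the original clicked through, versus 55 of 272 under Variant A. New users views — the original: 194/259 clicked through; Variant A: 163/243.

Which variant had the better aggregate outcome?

Power users: the original 71/263 = 27.0%, Variant A 55/272 = 20.2% → the original
New users: the original 194/259 = 74.9%, Variant A 163/243 = 67.1% → the original
Overall: the original 265/522 = 50.8%, Variant A 218/515 = 42.3% → the original

the original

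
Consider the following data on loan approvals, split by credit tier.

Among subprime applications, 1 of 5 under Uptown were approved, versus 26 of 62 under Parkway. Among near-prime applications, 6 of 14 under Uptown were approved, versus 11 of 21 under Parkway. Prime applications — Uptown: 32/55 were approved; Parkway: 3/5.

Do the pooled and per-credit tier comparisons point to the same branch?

Subprime: Uptown 1/5 = 20.0%, Parkway 26/62 = 41.9% → Parkway
Near-prime: Uptown 6/14 = 42.9%, Parkway 11/21 = 52.4% → Parkway
Prime: Uptown 32/55 = 58.2%, Parkway 3/5 = 60.0% → Parkway
Overall: Uptown 39/74 = 52.7%, Parkway 40/88 = 45.5% → Uptown
Parkway wins each credit group but Uptown wins overall — the comparison reverses. Parkway's applications skew toward subprime, which has a lower base rate.

No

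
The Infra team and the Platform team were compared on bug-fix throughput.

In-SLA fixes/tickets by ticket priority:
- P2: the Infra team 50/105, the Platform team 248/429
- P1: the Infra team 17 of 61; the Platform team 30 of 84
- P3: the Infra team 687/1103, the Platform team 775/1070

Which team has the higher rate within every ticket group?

P2: the Infra team 50/105 = 47.6%, the Platform team 248/429 = 57.8% → the Platform team
P1: the Infra team 17/61 = 27.9%, the Platform team 30/84 = 35.7% → the Platform team
P3: the Infra team 687/1103 = 62.3%, the Platform team 775/1070 = 72.4% → the Platform team
The Platform team has the higher rate in all 3 groups.

the Platform team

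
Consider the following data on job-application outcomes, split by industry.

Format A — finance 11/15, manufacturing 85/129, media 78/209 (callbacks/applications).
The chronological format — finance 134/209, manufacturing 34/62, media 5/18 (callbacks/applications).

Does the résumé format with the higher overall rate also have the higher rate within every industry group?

No

Finance: Format A 11/15 = 73.3%, the chronological format 134/209 = 64.1% → Format A
Manufacturing: Format A 85/129 = 65.9%, the chronological format 34/62 = 54.8% → Format A
Media: Format A 78/209 = 37.3%, the chronological format 5/18 = 27.8% → Format A
Overall: Format A 174/353 = 49.3%, the chronological format 173/289 = 59.9% → the chronological format
Format A wins each industry group but the chronological format wins overall — the comparison reverses. Format A's applications skew toward media, which has a lower base rate.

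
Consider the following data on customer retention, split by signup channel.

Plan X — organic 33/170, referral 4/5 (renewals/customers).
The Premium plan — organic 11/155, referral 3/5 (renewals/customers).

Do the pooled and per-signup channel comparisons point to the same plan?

Yes

Organic: Plan X 33/170 = 19.4%, the Premium plan 11/155 = 7.1% → Plan X
Referral: Plan X 4/5 = 80.0%, the Premium plan 3/5 = 60.0% → Plan X
Overall: Plan X 37/175 = 21.1%, the Premium plan 14/160 = 8.8% → Plan X
Plan X wins overall and in every signup group — no reversal.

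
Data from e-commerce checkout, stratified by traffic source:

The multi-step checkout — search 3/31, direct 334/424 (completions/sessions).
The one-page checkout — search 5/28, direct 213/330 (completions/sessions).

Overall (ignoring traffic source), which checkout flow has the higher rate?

the multi-step checkout

Search: the multi-step checkout 3/31 = 9.7%, the one-page checkout 5/28 = 17.9% → the one-page checkout
Direct: the multi-step checkout 334/424 = 78.8%, the one-page checkout 213/330 = 64.5% → the multi-step checkout
Overall: the multi-step checkout 337/455 = 74.1%, the one-page checkout 218/358 = 60.9% → the multi-step checkout
(Neither sweeps every traffic group, but the multi-step checkout has the higher pooled rate.)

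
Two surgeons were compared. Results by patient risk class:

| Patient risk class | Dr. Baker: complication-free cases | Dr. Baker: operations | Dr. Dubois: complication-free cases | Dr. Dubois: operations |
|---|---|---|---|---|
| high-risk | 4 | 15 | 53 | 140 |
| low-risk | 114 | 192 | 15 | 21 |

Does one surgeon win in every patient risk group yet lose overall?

High-risk: Dr. Baker 4/15 = 26.7%, Dr. Dubois 53/140 = 37.9% → Dr. Dubois
Low-risk: Dr. Baker 114/192 = 59.4%, Dr. Dubois 15/21 = 71.4% → Dr. Dubois
Overall: Dr. Baker 118/207 = 57.0%, Dr. Dubois 68/161 = 42.2% → Dr. Baker
Dr. Dubois wins each patient risk group but Dr. Baker wins overall — the comparison reverses. Dr. Dubois's operations skew toward high-risk, which has a lower base rate.

Yes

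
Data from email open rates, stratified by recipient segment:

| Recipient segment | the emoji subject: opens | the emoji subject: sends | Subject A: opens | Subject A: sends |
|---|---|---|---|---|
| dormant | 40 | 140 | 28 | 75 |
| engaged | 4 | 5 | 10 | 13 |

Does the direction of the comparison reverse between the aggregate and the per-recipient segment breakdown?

Dormant: the emoji subject 40/140 = 28.6%, Subject A 28/75 = 37.3% → Subject A
Engaged: the emoji subject 4/5 = 80.0%, Subject A 10/13 = 76.9% → the emoji subject
Overall: the emoji subject 44/145 = 30.3%, Subject A 38/88 = 43.2% → Subject A
Neither sweeps: the emoji subject wins 1 of 2 groups, Subject A wins 1. Subject A wins overall but not every group — no Simpson reversal.

No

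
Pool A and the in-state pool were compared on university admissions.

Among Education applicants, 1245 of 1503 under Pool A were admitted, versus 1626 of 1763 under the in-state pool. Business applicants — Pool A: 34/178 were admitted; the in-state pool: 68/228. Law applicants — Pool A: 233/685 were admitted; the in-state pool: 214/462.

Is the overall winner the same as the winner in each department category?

Education: Pool A 1245/1503 = 82.8%, the in-state pool 1626/1763 = 92.2% → the in-state pool
Business: Pool A 34/178 = 19.1%, the in-state pool 68/228 = 29.8% → the in-state pool
Law: Pool A 233/685 = 34.0%, the in-state pool 214/462 = 46.3% → the in-state pool
Overall: Pool A 1512/2366 = 63.9%, the in-state pool 1908/2453 = 77.8% → the in-state pool
The in-state pool wins overall and in every department group — no reversal.

Yes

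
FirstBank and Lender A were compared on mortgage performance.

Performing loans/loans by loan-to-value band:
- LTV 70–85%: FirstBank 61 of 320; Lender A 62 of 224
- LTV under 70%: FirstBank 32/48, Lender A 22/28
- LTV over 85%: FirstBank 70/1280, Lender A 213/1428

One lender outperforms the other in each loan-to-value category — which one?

LTV 70–85%: FirstBank 61/320 = 19.1%, Lender A 62/224 = 27.7% → Lender A
LTV under 70%: FirstBank 32/48 = 66.7%, Lender A 22/28 = 78.6% → Lender A
LTV over 85%: FirstBank 70/1280 = 5.5%, Lender A 213/1428 = 14.9% → Lender A
Lender A has the higher rate in all 3 groups.

Lender A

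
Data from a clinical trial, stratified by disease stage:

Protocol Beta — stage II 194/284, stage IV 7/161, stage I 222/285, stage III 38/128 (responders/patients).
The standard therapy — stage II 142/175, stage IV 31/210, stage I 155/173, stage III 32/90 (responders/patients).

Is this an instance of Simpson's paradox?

No

Stage II: Protocol Beta 194/284 = 68.3%, the standard therapy 142/175 = 81.1% → the standard therapy
Stage IV: Protocol Beta 7/161 = 4.3%, the standard therapy 31/210 = 14.8% → the standard therapy
Stage I: Protocol Beta 222/285 = 77.9%, the standard therapy 155/173 = 89.6% → the standard therapy
Stage III: Protocol Beta 38/128 = 29.7%, the standard therapy 32/90 = 35.6% → the standard therapy
Overall: Protocol Beta 461/858 = 53.7%, the standard therapy 360/648 = 55.6% → the standard therapy
The standard therapy wins overall and in every disease group — no reversal.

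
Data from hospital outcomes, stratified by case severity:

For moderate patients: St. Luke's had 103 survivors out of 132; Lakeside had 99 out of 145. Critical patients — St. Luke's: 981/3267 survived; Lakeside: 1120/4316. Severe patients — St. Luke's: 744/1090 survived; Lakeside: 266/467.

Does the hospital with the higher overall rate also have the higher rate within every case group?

Moderate: St. Luke's 103/132 = 78.0%, Lakeside 99/145 = 68.3% → St. Luke's
Critical: St. Luke's 981/3267 = 30.0%, Lakeside 1120/4316 = 25.9% → St. Luke's
Severe: St. Luke's 744/1090 = 68.3%, Lakeside 266/467 = 57.0% → St. Luke's
Overall: St. Luke's 1828/4489 = 40.7%, Lakeside 1485/4928 = 30.1% → St. Luke's
St. Luke's wins overall and in every case group — no reversal.

Yes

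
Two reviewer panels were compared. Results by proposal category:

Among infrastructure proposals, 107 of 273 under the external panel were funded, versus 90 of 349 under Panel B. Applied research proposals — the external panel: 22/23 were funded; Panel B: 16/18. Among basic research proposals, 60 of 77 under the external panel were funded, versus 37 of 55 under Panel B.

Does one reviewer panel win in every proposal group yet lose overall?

Infrastructure: the external panel 107/273 = 39.2%, Panel B 90/349 = 25.8% → the external panel
Applied research: the external panel 22/23 = 95.7%, Panel B 16/18 = 88.9% → the external panel
Basic research: the external panel 60/77 = 77.9%, Panel B 37/55 = 67.3% → the external panel
Overall: the external panel 189/373 = 50.7%, Panel B 143/422 = 33.9% → the external panel
The external panel wins overall and in every proposal group — no reversal.

No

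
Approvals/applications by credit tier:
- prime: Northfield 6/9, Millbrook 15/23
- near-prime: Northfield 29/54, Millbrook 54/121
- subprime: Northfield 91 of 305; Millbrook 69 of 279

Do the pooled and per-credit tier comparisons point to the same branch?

Prime: Northfield 6/9 = 66.7%, Millbrook 15/23 = 65.2% → Northfield
Near-prime: Northfield 29/54 = 53.7%, Millbrook 54/121 = 44.6% → Northfield
Subprime: Northfield 91/305 = 29.8%, Millbrook 69/279 = 24.7% → Northfield
Overall: Northfield 126/368 = 34.2%, Millbrook 138/423 = 32.6% → Northfield
Northfield wins overall and in every credit group — no reversal.

Yes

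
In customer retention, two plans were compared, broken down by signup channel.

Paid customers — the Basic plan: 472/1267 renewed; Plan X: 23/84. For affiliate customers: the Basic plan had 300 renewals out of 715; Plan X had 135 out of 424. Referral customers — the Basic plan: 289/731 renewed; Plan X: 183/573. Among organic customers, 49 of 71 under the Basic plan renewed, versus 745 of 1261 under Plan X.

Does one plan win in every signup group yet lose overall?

Paid: the Basic plan 472/1267 = 37.3%, Plan X 23/84 = 27.4% → the Basic plan
Affiliate: the Basic plan 300/715 = 42.0%, Plan X 135/424 = 31.8% → the Basic plan
Referral: the Basic plan 289/731 = 39.5%, Plan X 183/573 = 31.9% → the Basic plan
Organic: the Basic plan 49/71 = 69.0%, Plan X 745/1261 = 59.1% → the Basic plan
Overall: the Basic plan 1110/2784 = 39.9%, Plan X 1086/2342 = 46.4% → Plan X
The Basic plan wins each signup group but Plan X wins overall — the comparison reverses. The Basic plan's customers skew toward paid, which has a lower base rate.

Yes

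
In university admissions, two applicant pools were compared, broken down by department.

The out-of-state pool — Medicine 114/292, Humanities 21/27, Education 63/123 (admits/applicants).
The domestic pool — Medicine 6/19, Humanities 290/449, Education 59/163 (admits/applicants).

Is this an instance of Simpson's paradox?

Medicine: the out-of-state pool 114/292 = 39.0%, the domestic pool 6/19 = 31.6% → the out-of-state pool
Humanities: the out-of-state pool 21/27 = 77.8%, the domestic pool 290/449 = 64.6% → the out-of-state pool
Education: the out-of-state pool 63/123 = 51.2%, the domestic pool 59/163 = 36.2% → the out-of-state pool
Overall: the out-of-state pool 198/442 = 44.8%, the domestic pool 355/631 = 56.3% → the domestic pool
The out-of-state pool wins each department group but the domestic pool wins overall — the comparison reverses. The out-of-state pool's applicants skew toward Medicine, which has a lower base rate.

Yes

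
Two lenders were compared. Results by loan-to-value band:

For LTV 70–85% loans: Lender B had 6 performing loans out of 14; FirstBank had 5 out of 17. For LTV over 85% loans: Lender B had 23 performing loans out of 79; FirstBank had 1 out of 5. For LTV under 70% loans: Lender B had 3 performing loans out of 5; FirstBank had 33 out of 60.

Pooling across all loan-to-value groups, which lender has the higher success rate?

FirstBank

LTV 70–85%: Lender B 6/14 = 42.9%, FirstBank 5/17 = 29.4% → Lender B
LTV over 85%: Lender B 23/79 = 29.1%, FirstBank 1/5 = 20.0% → Lender B
LTV under 70%: Lender B 3/5 = 60.0%, FirstBank 33/60 = 55.0% → Lender B
Overall: Lender B 32/98 = 32.7%, FirstBank 39/82 = 47.6% → FirstBank
(Lender B wins every loan-to-value group but FirstBank wins overall — Lender B's loans skew toward the low-rate LTV over 85% group.)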